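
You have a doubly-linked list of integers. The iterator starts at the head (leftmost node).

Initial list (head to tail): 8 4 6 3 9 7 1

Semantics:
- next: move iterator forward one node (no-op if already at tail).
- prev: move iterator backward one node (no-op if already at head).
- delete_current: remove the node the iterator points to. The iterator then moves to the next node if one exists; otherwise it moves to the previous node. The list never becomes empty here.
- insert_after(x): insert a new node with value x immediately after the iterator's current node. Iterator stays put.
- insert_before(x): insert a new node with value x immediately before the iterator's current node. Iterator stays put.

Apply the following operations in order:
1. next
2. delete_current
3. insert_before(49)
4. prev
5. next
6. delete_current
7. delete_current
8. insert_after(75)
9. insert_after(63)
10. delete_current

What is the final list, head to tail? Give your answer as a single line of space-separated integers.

After 1 (next): list=[8, 4, 6, 3, 9, 7, 1] cursor@4
After 2 (delete_current): list=[8, 6, 3, 9, 7, 1] cursor@6
After 3 (insert_before(49)): list=[8, 49, 6, 3, 9, 7, 1] cursor@6
After 4 (prev): list=[8, 49, 6, 3, 9, 7, 1] cursor@49
After 5 (next): list=[8, 49, 6, 3, 9, 7, 1] cursor@6
After 6 (delete_current): list=[8, 49, 3, 9, 7, 1] cursor@3
After 7 (delete_current): list=[8, 49, 9, 7, 1] cursor@9
After 8 (insert_after(75)): list=[8, 49, 9, 75, 7, 1] cursor@9
After 9 (insert_after(63)): list=[8, 49, 9, 63, 75, 7, 1] cursor@9
After 10 (delete_current): list=[8, 49, 63, 75, 7, 1] cursor@63

Answer: 8 49 63 75 7 1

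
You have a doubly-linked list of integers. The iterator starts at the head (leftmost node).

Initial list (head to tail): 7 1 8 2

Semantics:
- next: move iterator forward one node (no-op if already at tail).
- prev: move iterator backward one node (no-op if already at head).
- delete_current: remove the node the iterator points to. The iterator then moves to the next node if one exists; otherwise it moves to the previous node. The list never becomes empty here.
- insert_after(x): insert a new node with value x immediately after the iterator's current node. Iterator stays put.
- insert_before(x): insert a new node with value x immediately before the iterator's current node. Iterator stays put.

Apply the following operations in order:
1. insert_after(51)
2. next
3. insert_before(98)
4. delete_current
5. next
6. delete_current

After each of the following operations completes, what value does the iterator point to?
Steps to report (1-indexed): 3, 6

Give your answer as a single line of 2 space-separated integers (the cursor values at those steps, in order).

Answer: 51 2

Derivation:
After 1 (insert_after(51)): list=[7, 51, 1, 8, 2] cursor@7
After 2 (next): list=[7, 51, 1, 8, 2] cursor@51
After 3 (insert_before(98)): list=[7, 98, 51, 1, 8, 2] cursor@51
After 4 (delete_current): list=[7, 98, 1, 8, 2] cursor@1
After 5 (next): list=[7, 98, 1, 8, 2] cursor@8
After 6 (delete_current): list=[7, 98, 1, 2] cursor@2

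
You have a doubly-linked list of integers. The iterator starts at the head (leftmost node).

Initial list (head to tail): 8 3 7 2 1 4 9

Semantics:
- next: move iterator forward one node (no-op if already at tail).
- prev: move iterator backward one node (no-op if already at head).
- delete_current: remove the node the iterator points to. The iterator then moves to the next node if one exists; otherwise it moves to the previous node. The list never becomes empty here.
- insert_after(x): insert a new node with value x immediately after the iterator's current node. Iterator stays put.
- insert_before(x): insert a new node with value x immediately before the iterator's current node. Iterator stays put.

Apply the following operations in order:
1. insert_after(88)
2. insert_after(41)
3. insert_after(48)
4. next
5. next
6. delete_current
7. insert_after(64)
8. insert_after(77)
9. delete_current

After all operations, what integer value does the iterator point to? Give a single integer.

Answer: 77

Derivation:
After 1 (insert_after(88)): list=[8, 88, 3, 7, 2, 1, 4, 9] cursor@8
After 2 (insert_after(41)): list=[8, 41, 88, 3, 7, 2, 1, 4, 9] cursor@8
After 3 (insert_after(48)): list=[8, 48, 41, 88, 3, 7, 2, 1, 4, 9] cursor@8
After 4 (next): list=[8, 48, 41, 88, 3, 7, 2, 1, 4, 9] cursor@48
After 5 (next): list=[8, 48, 41, 88, 3, 7, 2, 1, 4, 9] cursor@41
After 6 (delete_current): list=[8, 48, 88, 3, 7, 2, 1, 4, 9] cursor@88
After 7 (insert_after(64)): list=[8, 48, 88, 64, 3, 7, 2, 1, 4, 9] cursor@88
After 8 (insert_after(77)): list=[8, 48, 88, 77, 64, 3, 7, 2, 1, 4, 9] cursor@88
After 9 (delete_current): list=[8, 48, 77, 64, 3, 7, 2, 1, 4, 9] cursor@77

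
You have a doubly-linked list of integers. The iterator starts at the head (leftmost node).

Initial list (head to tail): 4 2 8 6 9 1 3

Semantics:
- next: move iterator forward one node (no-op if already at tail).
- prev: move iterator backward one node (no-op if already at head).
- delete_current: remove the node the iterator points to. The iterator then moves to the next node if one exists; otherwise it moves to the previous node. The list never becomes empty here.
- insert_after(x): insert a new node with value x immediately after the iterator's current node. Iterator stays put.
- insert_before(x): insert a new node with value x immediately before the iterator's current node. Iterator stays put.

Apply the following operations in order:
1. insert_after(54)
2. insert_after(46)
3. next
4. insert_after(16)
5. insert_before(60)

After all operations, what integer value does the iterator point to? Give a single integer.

After 1 (insert_after(54)): list=[4, 54, 2, 8, 6, 9, 1, 3] cursor@4
After 2 (insert_after(46)): list=[4, 46, 54, 2, 8, 6, 9, 1, 3] cursor@4
After 3 (next): list=[4, 46, 54, 2, 8, 6, 9, 1, 3] cursor@46
After 4 (insert_after(16)): list=[4, 46, 16, 54, 2, 8, 6, 9, 1, 3] cursor@46
After 5 (insert_before(60)): list=[4, 60, 46, 16, 54, 2, 8, 6, 9, 1, 3] cursor@46

Answer: 46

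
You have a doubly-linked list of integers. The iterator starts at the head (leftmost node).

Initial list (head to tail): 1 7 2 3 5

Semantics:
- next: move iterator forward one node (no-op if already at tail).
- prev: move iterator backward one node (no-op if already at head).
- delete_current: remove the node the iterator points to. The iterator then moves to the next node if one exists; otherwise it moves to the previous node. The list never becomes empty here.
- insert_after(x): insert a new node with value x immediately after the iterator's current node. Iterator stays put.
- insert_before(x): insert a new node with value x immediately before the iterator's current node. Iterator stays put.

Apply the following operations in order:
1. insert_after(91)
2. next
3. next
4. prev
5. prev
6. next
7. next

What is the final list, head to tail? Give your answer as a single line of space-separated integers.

Answer: 1 91 7 2 3 5

Derivation:
After 1 (insert_after(91)): list=[1, 91, 7, 2, 3, 5] cursor@1
After 2 (next): list=[1, 91, 7, 2, 3, 5] cursor@91
After 3 (next): list=[1, 91, 7, 2, 3, 5] cursor@7
After 4 (prev): list=[1, 91, 7, 2, 3, 5] cursor@91
After 5 (prev): list=[1, 91, 7, 2, 3, 5] cursor@1
After 6 (next): list=[1, 91, 7, 2, 3, 5] cursor@91
After 7 (next): list=[1, 91, 7, 2, 3, 5] cursor@7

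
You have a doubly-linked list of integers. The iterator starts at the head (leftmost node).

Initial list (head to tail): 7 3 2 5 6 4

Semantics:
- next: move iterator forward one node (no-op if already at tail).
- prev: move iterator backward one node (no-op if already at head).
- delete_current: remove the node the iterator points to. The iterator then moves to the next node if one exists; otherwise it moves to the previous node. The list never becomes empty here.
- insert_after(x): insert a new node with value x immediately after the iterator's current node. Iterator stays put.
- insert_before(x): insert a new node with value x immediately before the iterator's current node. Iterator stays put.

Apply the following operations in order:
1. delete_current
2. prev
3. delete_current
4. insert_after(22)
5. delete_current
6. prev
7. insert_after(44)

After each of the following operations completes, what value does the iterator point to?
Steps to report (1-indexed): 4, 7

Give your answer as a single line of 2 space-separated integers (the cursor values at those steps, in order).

Answer: 2 22

Derivation:
After 1 (delete_current): list=[3, 2, 5, 6, 4] cursor@3
After 2 (prev): list=[3, 2, 5, 6, 4] cursor@3
After 3 (delete_current): list=[2, 5, 6, 4] cursor@2
After 4 (insert_after(22)): list=[2, 22, 5, 6, 4] cursor@2
After 5 (delete_current): list=[22, 5, 6, 4] cursor@22
After 6 (prev): list=[22, 5, 6, 4] cursor@22
After 7 (insert_after(44)): list=[22, 44, 5, 6, 4] cursor@22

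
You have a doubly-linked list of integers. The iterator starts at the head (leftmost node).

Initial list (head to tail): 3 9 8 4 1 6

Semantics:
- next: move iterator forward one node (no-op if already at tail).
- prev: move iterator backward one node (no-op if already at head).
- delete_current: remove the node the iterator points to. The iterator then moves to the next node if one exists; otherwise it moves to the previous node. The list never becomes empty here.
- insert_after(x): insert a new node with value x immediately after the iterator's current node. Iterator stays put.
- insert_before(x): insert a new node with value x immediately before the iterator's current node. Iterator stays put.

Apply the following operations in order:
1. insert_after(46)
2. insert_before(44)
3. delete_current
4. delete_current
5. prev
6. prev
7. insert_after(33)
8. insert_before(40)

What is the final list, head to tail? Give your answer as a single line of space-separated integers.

Answer: 40 44 33 9 8 4 1 6

Derivation:
After 1 (insert_after(46)): list=[3, 46, 9, 8, 4, 1, 6] cursor@3
After 2 (insert_before(44)): list=[44, 3, 46, 9, 8, 4, 1, 6] cursor@3
After 3 (delete_current): list=[44, 46, 9, 8, 4, 1, 6] cursor@46
After 4 (delete_current): list=[44, 9, 8, 4, 1, 6] cursor@9
After 5 (prev): list=[44, 9, 8, 4, 1, 6] cursor@44
After 6 (prev): list=[44, 9, 8, 4, 1, 6] cursor@44
After 7 (insert_after(33)): list=[44, 33, 9, 8, 4, 1, 6] cursor@44
After 8 (insert_before(40)): list=[40, 44, 33, 9, 8, 4, 1, 6] cursor@44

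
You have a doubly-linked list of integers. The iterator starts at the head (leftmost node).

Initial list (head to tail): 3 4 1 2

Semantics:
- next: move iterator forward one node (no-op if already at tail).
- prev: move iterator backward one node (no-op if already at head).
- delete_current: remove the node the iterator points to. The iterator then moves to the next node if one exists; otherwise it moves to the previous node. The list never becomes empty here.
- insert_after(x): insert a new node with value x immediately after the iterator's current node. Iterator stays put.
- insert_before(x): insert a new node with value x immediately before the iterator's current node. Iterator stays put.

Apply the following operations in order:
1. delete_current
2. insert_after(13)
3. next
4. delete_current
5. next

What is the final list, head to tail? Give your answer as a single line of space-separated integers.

After 1 (delete_current): list=[4, 1, 2] cursor@4
After 2 (insert_after(13)): list=[4, 13, 1, 2] cursor@4
After 3 (next): list=[4, 13, 1, 2] cursor@13
After 4 (delete_current): list=[4, 1, 2] cursor@1
After 5 (next): list=[4, 1, 2] cursor@2

Answer: 4 1 2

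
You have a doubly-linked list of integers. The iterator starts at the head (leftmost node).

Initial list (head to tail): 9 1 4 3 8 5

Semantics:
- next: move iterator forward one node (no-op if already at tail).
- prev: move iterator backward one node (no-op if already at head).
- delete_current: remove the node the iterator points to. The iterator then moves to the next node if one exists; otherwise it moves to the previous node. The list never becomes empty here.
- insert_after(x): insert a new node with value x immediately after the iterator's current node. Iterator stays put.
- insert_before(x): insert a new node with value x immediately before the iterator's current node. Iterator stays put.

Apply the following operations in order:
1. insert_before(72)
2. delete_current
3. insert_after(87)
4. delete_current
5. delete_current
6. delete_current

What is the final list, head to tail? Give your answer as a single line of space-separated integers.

Answer: 72 3 8 5

Derivation:
After 1 (insert_before(72)): list=[72, 9, 1, 4, 3, 8, 5] cursor@9
After 2 (delete_current): list=[72, 1, 4, 3, 8, 5] cursor@1
After 3 (insert_after(87)): list=[72, 1, 87, 4, 3, 8, 5] cursor@1
After 4 (delete_current): list=[72, 87, 4, 3, 8, 5] cursor@87
After 5 (delete_current): list=[72, 4, 3, 8, 5] cursor@4
After 6 (delete_current): list=[72, 3, 8, 5] cursor@3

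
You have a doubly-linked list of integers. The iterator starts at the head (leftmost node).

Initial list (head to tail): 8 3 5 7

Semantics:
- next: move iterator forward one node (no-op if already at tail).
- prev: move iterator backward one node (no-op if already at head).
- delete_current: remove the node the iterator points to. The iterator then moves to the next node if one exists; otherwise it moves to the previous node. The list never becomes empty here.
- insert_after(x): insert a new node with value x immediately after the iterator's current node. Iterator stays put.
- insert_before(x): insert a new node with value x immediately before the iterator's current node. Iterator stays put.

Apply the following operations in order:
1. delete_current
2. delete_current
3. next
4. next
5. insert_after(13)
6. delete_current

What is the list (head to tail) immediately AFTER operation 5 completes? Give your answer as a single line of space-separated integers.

After 1 (delete_current): list=[3, 5, 7] cursor@3
After 2 (delete_current): list=[5, 7] cursor@5
After 3 (next): list=[5, 7] cursor@7
After 4 (next): list=[5, 7] cursor@7
After 5 (insert_after(13)): list=[5, 7, 13] cursor@7

Answer: 5 7 13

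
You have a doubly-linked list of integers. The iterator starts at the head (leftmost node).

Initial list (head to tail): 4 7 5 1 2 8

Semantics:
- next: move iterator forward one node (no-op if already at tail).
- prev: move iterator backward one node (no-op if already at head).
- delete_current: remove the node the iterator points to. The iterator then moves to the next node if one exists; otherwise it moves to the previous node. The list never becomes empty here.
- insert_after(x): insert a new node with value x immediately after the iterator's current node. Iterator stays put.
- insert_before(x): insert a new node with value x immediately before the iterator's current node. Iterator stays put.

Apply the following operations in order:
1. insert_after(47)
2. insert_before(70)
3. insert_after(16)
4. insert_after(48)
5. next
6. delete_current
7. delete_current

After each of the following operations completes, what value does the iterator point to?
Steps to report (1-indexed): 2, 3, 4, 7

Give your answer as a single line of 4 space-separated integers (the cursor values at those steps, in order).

After 1 (insert_after(47)): list=[4, 47, 7, 5, 1, 2, 8] cursor@4
After 2 (insert_before(70)): list=[70, 4, 47, 7, 5, 1, 2, 8] cursor@4
After 3 (insert_after(16)): list=[70, 4, 16, 47, 7, 5, 1, 2, 8] cursor@4
After 4 (insert_after(48)): list=[70, 4, 48, 16, 47, 7, 5, 1, 2, 8] cursor@4
After 5 (next): list=[70, 4, 48, 16, 47, 7, 5, 1, 2, 8] cursor@48
After 6 (delete_current): list=[70, 4, 16, 47, 7, 5, 1, 2, 8] cursor@16
After 7 (delete_current): list=[70, 4, 47, 7, 5, 1, 2, 8] cursor@47

Answer: 4 4 4 47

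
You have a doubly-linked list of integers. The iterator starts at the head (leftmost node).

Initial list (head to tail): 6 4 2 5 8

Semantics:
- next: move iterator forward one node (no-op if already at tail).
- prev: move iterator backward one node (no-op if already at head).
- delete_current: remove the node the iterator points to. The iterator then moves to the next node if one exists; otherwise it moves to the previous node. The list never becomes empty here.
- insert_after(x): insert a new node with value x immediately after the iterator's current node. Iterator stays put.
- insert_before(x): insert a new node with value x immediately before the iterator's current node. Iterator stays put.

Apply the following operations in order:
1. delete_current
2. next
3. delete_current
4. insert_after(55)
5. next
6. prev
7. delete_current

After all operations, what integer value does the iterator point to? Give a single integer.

Answer: 55

Derivation:
After 1 (delete_current): list=[4, 2, 5, 8] cursor@4
After 2 (next): list=[4, 2, 5, 8] cursor@2
After 3 (delete_current): list=[4, 5, 8] cursor@5
After 4 (insert_after(55)): list=[4, 5, 55, 8] cursor@5
After 5 (next): list=[4, 5, 55, 8] cursor@55
After 6 (prev): list=[4, 5, 55, 8] cursor@5
After 7 (delete_current): list=[4, 55, 8] cursor@55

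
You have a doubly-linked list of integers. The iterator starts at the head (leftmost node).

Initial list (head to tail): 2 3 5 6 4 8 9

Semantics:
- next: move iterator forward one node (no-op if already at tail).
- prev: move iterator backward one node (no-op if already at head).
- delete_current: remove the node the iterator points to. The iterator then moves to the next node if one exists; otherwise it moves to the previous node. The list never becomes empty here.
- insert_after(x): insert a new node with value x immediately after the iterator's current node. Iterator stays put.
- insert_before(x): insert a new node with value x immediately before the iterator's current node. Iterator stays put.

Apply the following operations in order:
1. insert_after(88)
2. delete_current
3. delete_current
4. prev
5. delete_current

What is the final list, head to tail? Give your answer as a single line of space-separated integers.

Answer: 5 6 4 8 9

Derivation:
After 1 (insert_after(88)): list=[2, 88, 3, 5, 6, 4, 8, 9] cursor@2
After 2 (delete_current): list=[88, 3, 5, 6, 4, 8, 9] cursor@88
After 3 (delete_current): list=[3, 5, 6, 4, 8, 9] cursor@3
After 4 (prev): list=[3, 5, 6, 4, 8, 9] cursor@3
After 5 (delete_current): list=[5, 6, 4, 8, 9] cursor@5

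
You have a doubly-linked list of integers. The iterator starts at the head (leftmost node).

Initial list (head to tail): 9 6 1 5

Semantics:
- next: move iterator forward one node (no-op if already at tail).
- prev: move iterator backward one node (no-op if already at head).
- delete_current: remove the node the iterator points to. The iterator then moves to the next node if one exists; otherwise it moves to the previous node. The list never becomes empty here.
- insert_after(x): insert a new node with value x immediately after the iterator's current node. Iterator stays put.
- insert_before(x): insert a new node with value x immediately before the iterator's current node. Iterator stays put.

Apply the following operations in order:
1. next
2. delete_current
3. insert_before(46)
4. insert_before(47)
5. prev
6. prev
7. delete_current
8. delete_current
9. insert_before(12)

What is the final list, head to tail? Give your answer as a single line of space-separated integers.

After 1 (next): list=[9, 6, 1, 5] cursor@6
After 2 (delete_current): list=[9, 1, 5] cursor@1
After 3 (insert_before(46)): list=[9, 46, 1, 5] cursor@1
After 4 (insert_before(47)): list=[9, 46, 47, 1, 5] cursor@1
After 5 (prev): list=[9, 46, 47, 1, 5] cursor@47
After 6 (prev): list=[9, 46, 47, 1, 5] cursor@46
After 7 (delete_current): list=[9, 47, 1, 5] cursor@47
After 8 (delete_current): list=[9, 1, 5] cursor@1
After 9 (insert_before(12)): list=[9, 12, 1, 5] cursor@1

Answer: 9 12 1 5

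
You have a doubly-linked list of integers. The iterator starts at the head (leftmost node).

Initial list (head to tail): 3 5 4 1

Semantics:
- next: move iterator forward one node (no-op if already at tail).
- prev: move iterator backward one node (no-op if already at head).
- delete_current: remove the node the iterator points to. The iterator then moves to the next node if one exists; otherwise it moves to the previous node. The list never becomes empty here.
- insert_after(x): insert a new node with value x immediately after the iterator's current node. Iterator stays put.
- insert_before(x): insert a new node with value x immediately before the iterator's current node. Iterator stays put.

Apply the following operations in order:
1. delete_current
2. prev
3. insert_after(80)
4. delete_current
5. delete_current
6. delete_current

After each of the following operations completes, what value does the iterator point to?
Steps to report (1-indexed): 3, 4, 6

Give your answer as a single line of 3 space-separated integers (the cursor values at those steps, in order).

Answer: 5 80 1

Derivation:
After 1 (delete_current): list=[5, 4, 1] cursor@5
After 2 (prev): list=[5, 4, 1] cursor@5
After 3 (insert_after(80)): list=[5, 80, 4, 1] cursor@5
After 4 (delete_current): list=[80, 4, 1] cursor@80
After 5 (delete_current): list=[4, 1] cursor@4
After 6 (delete_current): list=[1] cursor@1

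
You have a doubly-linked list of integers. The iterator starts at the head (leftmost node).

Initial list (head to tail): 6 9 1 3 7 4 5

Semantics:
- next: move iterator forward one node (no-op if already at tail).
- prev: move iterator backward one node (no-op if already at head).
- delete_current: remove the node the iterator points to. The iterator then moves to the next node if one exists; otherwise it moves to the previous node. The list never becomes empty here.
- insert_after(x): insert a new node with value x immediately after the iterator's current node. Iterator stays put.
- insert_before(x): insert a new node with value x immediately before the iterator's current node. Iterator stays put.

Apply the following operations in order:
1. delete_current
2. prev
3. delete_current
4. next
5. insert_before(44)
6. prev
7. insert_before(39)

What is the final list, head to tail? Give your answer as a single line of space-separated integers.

Answer: 1 39 44 3 7 4 5

Derivation:
After 1 (delete_current): list=[9, 1, 3, 7, 4, 5] cursor@9
After 2 (prev): list=[9, 1, 3, 7, 4, 5] cursor@9
After 3 (delete_current): list=[1, 3, 7, 4, 5] cursor@1
After 4 (next): list=[1, 3, 7, 4, 5] cursor@3
After 5 (insert_before(44)): list=[1, 44, 3, 7, 4, 5] cursor@3
After 6 (prev): list=[1, 44, 3, 7, 4, 5] cursor@44
After 7 (insert_before(39)): list=[1, 39, 44, 3, 7, 4, 5] cursor@44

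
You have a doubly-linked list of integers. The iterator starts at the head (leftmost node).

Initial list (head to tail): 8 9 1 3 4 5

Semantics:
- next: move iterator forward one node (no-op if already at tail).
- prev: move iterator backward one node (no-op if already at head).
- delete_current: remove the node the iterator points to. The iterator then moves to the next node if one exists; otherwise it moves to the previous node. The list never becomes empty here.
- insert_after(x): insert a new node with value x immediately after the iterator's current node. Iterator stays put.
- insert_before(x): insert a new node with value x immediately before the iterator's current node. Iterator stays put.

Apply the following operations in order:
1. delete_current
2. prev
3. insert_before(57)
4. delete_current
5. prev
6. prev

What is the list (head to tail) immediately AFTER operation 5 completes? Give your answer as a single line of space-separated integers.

Answer: 57 1 3 4 5

Derivation:
After 1 (delete_current): list=[9, 1, 3, 4, 5] cursor@9
After 2 (prev): list=[9, 1, 3, 4, 5] cursor@9
After 3 (insert_before(57)): list=[57, 9, 1, 3, 4, 5] cursor@9
After 4 (delete_current): list=[57, 1, 3, 4, 5] cursor@1
After 5 (prev): list=[57, 1, 3, 4, 5] cursor@57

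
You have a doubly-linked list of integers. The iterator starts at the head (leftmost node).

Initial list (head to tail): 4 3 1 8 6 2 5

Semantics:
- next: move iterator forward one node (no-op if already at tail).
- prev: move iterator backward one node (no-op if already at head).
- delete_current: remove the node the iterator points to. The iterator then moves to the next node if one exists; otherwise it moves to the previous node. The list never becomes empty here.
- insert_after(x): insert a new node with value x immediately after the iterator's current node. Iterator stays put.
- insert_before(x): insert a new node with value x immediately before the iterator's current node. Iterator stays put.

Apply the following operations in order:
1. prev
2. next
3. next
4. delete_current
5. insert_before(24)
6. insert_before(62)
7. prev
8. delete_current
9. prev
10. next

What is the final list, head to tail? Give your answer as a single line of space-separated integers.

Answer: 4 3 24 8 6 2 5

Derivation:
After 1 (prev): list=[4, 3, 1, 8, 6, 2, 5] cursor@4
After 2 (next): list=[4, 3, 1, 8, 6, 2, 5] cursor@3
After 3 (next): list=[4, 3, 1, 8, 6, 2, 5] cursor@1
After 4 (delete_current): list=[4, 3, 8, 6, 2, 5] cursor@8
After 5 (insert_before(24)): list=[4, 3, 24, 8, 6, 2, 5] cursor@8
After 6 (insert_before(62)): list=[4, 3, 24, 62, 8, 6, 2, 5] cursor@8
After 7 (prev): list=[4, 3, 24, 62, 8, 6, 2, 5] cursor@62
After 8 (delete_current): list=[4, 3, 24, 8, 6, 2, 5] cursor@8
After 9 (prev): list=[4, 3, 24, 8, 6, 2, 5] cursor@24
After 10 (next): list=[4, 3, 24, 8, 6, 2, 5] cursor@8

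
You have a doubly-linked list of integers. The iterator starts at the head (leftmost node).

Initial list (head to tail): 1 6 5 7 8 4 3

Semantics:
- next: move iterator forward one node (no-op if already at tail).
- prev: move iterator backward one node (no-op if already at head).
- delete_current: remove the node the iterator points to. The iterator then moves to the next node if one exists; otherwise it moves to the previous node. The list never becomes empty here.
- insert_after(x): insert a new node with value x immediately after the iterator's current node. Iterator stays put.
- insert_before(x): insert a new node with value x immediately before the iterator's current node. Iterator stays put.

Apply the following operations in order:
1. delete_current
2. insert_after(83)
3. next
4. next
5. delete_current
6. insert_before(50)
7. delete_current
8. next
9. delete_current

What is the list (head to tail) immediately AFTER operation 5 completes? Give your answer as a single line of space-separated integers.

After 1 (delete_current): list=[6, 5, 7, 8, 4, 3] cursor@6
After 2 (insert_after(83)): list=[6, 83, 5, 7, 8, 4, 3] cursor@6
After 3 (next): list=[6, 83, 5, 7, 8, 4, 3] cursor@83
After 4 (next): list=[6, 83, 5, 7, 8, 4, 3] cursor@5
After 5 (delete_current): list=[6, 83, 7, 8, 4, 3] cursor@7

Answer: 6 83 7 8 4 3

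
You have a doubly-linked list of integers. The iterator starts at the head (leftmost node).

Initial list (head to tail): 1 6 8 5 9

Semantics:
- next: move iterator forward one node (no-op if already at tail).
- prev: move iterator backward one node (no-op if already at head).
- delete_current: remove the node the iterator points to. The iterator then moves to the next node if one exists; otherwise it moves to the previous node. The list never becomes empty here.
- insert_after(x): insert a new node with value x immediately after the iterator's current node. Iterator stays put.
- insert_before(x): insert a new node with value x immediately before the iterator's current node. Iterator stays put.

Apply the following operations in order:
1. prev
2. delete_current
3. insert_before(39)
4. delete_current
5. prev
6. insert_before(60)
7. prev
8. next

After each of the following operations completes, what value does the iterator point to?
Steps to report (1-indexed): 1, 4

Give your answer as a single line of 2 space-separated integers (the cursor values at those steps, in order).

After 1 (prev): list=[1, 6, 8, 5, 9] cursor@1
After 2 (delete_current): list=[6, 8, 5, 9] cursor@6
After 3 (insert_before(39)): list=[39, 6, 8, 5, 9] cursor@6
After 4 (delete_current): list=[39, 8, 5, 9] cursor@8
After 5 (prev): list=[39, 8, 5, 9] cursor@39
After 6 (insert_before(60)): list=[60, 39, 8, 5, 9] cursor@39
After 7 (prev): list=[60, 39, 8, 5, 9] cursor@60
After 8 (next): list=[60, 39, 8, 5, 9] cursor@39

Answer: 1 8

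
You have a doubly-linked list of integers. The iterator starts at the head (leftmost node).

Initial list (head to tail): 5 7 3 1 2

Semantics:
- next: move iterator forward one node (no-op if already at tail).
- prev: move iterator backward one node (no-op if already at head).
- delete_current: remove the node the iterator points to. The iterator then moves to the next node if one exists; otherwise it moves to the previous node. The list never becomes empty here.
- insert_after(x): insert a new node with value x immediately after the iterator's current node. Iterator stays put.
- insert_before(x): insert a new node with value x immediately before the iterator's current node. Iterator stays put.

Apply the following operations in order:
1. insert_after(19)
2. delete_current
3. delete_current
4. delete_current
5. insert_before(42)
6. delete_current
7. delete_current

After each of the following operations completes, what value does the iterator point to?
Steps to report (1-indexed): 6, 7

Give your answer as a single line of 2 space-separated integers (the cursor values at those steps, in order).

After 1 (insert_after(19)): list=[5, 19, 7, 3, 1, 2] cursor@5
After 2 (delete_current): list=[19, 7, 3, 1, 2] cursor@19
After 3 (delete_current): list=[7, 3, 1, 2] cursor@7
After 4 (delete_current): list=[3, 1, 2] cursor@3
After 5 (insert_before(42)): list=[42, 3, 1, 2] cursor@3
After 6 (delete_current): list=[42, 1, 2] cursor@1
After 7 (delete_current): list=[42, 2] cursor@2

Answer: 1 2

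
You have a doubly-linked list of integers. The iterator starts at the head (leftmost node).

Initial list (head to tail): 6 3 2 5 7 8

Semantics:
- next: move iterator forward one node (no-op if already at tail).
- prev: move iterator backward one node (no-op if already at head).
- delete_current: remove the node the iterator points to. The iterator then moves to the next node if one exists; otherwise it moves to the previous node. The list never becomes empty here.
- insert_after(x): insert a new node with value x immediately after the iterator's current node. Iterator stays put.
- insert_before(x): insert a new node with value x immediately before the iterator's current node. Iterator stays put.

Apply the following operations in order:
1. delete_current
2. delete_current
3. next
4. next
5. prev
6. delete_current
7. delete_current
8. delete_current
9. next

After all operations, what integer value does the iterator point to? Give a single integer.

After 1 (delete_current): list=[3, 2, 5, 7, 8] cursor@3
After 2 (delete_current): list=[2, 5, 7, 8] cursor@2
After 3 (next): list=[2, 5, 7, 8] cursor@5
After 4 (next): list=[2, 5, 7, 8] cursor@7
After 5 (prev): list=[2, 5, 7, 8] cursor@5
After 6 (delete_current): list=[2, 7, 8] cursor@7
After 7 (delete_current): list=[2, 8] cursor@8
After 8 (delete_current): list=[2] cursor@2
After 9 (next): list=[2] cursor@2

Answer: 2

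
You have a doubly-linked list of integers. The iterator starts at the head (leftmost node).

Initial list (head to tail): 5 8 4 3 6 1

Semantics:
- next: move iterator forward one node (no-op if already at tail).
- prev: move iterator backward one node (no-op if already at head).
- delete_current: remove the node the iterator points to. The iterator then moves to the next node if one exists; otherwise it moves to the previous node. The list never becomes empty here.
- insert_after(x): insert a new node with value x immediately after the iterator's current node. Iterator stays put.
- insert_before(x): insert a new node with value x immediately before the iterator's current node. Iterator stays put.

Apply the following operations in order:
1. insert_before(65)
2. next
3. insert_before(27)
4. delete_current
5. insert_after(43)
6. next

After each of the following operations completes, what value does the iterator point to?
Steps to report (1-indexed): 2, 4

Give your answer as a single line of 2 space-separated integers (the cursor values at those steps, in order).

After 1 (insert_before(65)): list=[65, 5, 8, 4, 3, 6, 1] cursor@5
After 2 (next): list=[65, 5, 8, 4, 3, 6, 1] cursor@8
After 3 (insert_before(27)): list=[65, 5, 27, 8, 4, 3, 6, 1] cursor@8
After 4 (delete_current): list=[65, 5, 27, 4, 3, 6, 1] cursor@4
After 5 (insert_after(43)): list=[65, 5, 27, 4, 43, 3, 6, 1] cursor@4
After 6 (next): list=[65, 5, 27, 4, 43, 3, 6, 1] cursor@43

Answer: 8 4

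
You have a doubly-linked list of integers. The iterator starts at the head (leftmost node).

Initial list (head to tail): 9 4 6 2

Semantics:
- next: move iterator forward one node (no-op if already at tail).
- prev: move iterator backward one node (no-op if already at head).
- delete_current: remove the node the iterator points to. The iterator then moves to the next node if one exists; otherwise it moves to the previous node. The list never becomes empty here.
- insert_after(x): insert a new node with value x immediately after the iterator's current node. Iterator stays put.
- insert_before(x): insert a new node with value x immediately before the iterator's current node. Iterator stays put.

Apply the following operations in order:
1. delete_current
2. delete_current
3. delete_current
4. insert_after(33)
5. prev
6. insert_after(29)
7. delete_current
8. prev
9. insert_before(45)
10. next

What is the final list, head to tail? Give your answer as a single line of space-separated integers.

After 1 (delete_current): list=[4, 6, 2] cursor@4
After 2 (delete_current): list=[6, 2] cursor@6
After 3 (delete_current): list=[2] cursor@2
After 4 (insert_after(33)): list=[2, 33] cursor@2
After 5 (prev): list=[2, 33] cursor@2
After 6 (insert_after(29)): list=[2, 29, 33] cursor@2
After 7 (delete_current): list=[29, 33] cursor@29
After 8 (prev): list=[29, 33] cursor@29
After 9 (insert_before(45)): list=[45, 29, 33] cursor@29
After 10 (next): list=[45, 29, 33] cursor@33

Answer: 45 29 33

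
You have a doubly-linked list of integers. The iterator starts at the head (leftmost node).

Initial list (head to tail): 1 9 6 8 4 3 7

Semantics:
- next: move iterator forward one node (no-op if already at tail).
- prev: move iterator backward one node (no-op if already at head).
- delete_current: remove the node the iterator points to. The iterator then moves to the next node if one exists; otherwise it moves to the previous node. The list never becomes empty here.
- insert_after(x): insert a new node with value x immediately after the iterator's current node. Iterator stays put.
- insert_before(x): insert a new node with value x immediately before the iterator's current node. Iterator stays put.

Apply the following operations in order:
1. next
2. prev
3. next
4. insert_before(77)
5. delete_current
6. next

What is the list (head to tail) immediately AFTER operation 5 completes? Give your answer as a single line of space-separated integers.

After 1 (next): list=[1, 9, 6, 8, 4, 3, 7] cursor@9
After 2 (prev): list=[1, 9, 6, 8, 4, 3, 7] cursor@1
After 3 (next): list=[1, 9, 6, 8, 4, 3, 7] cursor@9
After 4 (insert_before(77)): list=[1, 77, 9, 6, 8, 4, 3, 7] cursor@9
After 5 (delete_current): list=[1, 77, 6, 8, 4, 3, 7] cursor@6

Answer: 1 77 6 8 4 3 7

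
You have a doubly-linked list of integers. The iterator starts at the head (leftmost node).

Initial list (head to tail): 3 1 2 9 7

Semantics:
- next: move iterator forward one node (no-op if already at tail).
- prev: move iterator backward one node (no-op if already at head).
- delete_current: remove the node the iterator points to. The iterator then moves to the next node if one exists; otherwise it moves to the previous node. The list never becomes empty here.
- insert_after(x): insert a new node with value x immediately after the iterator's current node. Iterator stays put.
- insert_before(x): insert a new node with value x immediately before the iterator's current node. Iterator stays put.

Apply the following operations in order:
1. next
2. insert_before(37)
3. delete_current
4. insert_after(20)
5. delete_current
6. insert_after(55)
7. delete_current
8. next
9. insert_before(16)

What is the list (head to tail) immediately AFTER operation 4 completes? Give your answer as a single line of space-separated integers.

After 1 (next): list=[3, 1, 2, 9, 7] cursor@1
After 2 (insert_before(37)): list=[3, 37, 1, 2, 9, 7] cursor@1
After 3 (delete_current): list=[3, 37, 2, 9, 7] cursor@2
After 4 (insert_after(20)): list=[3, 37, 2, 20, 9, 7] cursor@2

Answer: 3 37 2 20 9 7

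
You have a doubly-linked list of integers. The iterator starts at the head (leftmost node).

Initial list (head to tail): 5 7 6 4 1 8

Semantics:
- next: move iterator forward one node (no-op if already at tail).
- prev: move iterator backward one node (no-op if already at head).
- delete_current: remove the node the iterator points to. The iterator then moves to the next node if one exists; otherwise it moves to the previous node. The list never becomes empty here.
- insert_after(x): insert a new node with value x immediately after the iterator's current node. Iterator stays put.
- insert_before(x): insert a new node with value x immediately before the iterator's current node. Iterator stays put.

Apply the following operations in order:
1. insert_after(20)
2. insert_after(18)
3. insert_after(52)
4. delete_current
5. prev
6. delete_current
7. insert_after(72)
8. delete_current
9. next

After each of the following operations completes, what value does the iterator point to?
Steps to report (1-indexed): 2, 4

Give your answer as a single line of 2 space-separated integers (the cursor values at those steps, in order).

After 1 (insert_after(20)): list=[5, 20, 7, 6, 4, 1, 8] cursor@5
After 2 (insert_after(18)): list=[5, 18, 20, 7, 6, 4, 1, 8] cursor@5
After 3 (insert_after(52)): list=[5, 52, 18, 20, 7, 6, 4, 1, 8] cursor@5
After 4 (delete_current): list=[52, 18, 20, 7, 6, 4, 1, 8] cursor@52
After 5 (prev): list=[52, 18, 20, 7, 6, 4, 1, 8] cursor@52
After 6 (delete_current): list=[18, 20, 7, 6, 4, 1, 8] cursor@18
After 7 (insert_after(72)): list=[18, 72, 20, 7, 6, 4, 1, 8] cursor@18
After 8 (delete_current): list=[72, 20, 7, 6, 4, 1, 8] cursor@72
After 9 (next): list=[72, 20, 7, 6, 4, 1, 8] cursor@20

Answer: 5 52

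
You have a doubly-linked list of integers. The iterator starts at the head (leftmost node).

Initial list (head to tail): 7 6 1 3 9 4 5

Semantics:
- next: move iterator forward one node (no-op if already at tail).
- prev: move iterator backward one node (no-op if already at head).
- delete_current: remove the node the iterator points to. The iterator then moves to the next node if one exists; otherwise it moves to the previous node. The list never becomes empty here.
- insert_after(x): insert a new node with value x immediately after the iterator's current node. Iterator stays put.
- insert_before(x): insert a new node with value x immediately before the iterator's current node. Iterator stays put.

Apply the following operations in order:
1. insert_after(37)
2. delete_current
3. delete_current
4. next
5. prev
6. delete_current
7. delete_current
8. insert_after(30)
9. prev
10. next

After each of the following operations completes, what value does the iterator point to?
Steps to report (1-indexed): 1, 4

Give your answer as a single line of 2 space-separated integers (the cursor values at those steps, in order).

After 1 (insert_after(37)): list=[7, 37, 6, 1, 3, 9, 4, 5] cursor@7
After 2 (delete_current): list=[37, 6, 1, 3, 9, 4, 5] cursor@37
After 3 (delete_current): list=[6, 1, 3, 9, 4, 5] cursor@6
After 4 (next): list=[6, 1, 3, 9, 4, 5] cursor@1
After 5 (prev): list=[6, 1, 3, 9, 4, 5] cursor@6
After 6 (delete_current): list=[1, 3, 9, 4, 5] cursor@1
After 7 (delete_current): list=[3, 9, 4, 5] cursor@3
After 8 (insert_after(30)): list=[3, 30, 9, 4, 5] cursor@3
After 9 (prev): list=[3, 30, 9, 4, 5] cursor@3
After 10 (next): list=[3, 30, 9, 4, 5] cursor@30

Answer: 7 1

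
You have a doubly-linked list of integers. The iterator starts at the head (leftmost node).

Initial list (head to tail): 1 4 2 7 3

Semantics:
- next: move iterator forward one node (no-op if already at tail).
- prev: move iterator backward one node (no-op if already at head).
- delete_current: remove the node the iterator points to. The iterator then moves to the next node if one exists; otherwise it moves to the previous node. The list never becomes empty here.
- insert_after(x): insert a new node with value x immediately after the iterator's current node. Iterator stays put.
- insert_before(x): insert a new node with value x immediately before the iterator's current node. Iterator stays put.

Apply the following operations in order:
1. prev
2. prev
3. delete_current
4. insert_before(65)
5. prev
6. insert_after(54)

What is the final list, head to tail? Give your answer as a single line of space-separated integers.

After 1 (prev): list=[1, 4, 2, 7, 3] cursor@1
After 2 (prev): list=[1, 4, 2, 7, 3] cursor@1
After 3 (delete_current): list=[4, 2, 7, 3] cursor@4
After 4 (insert_before(65)): list=[65, 4, 2, 7, 3] cursor@4
After 5 (prev): list=[65, 4, 2, 7, 3] cursor@65
After 6 (insert_after(54)): list=[65, 54, 4, 2, 7, 3] cursor@65

Answer: 65 54 4 2 7 3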